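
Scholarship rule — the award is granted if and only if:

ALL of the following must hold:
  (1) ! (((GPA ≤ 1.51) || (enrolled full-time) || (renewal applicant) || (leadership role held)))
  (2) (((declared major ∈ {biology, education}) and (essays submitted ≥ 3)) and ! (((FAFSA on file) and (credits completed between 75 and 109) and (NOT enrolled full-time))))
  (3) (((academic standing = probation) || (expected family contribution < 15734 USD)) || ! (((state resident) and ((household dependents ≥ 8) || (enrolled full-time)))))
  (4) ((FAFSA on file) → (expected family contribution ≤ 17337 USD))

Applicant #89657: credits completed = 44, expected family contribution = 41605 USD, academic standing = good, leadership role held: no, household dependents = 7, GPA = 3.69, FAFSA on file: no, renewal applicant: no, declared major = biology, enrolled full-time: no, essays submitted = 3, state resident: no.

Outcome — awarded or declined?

Awarded

Atomic conditions:
  GPA ≤ 1.51: 3.69 ≤ 1.51 is false
  enrolled full-time: no → false
  renewal applicant: no → false
  leadership role held: no → false
  declared major ∈ {biology, education}: biology is in the set → true
  essays submitted ≥ 3: 3 ≥ 3 is true
  FAFSA on file: no → false
  credits completed between 75 and 109: 44 in [75, 109] is false
  NOT enrolled full-time: no → true
  academic standing = probation: good == probation is false
  expected family contribution < 15734 USD: 41605 < 15734 is false
  state resident: no → false
  household dependents ≥ 8: 7 ≥ 8 is false
  expected family contribution ≤ 17337 USD: 41605 ≤ 17337 is false
Combine:
[1.1] false OR false OR false OR false = false
[1] NOT false = true
[2.1] true AND true = true
[2.2.1] false AND false AND true = false
[2.2] NOT false = true
[2] true AND true = true
[3.1] false OR false = false
[3.2.1.2] false OR false = false
[3.2.1] false AND false = false
[3.2] NOT false = true
[3] false OR true = true
[4] false → false (antecedent false ⇒ implication holds) = true
[root] true AND true AND true AND true = true
Overall: true → awarded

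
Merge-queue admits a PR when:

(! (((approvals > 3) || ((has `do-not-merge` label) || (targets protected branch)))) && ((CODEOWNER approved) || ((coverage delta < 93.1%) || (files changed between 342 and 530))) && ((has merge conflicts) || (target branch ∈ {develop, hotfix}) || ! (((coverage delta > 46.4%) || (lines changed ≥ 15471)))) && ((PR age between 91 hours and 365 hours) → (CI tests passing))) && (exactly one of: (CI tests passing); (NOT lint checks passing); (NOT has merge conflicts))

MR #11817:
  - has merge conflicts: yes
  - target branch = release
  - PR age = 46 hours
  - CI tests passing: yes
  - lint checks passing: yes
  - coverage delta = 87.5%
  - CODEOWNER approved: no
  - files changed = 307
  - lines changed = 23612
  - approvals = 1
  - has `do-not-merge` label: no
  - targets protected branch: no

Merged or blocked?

Merged

Atomic conditions:
  approvals > 3: 1 > 3 is false
  has `do-not-merge` label: no → false
  targets protected branch: no → false
  CODEOWNER approved: no → false
  coverage delta < 93.1%: 87.5 < 93.1 is true
  files changed between 342 and 530: 307 in [342, 530] is false
  has merge conflicts: yes → true
  target branch ∈ {develop, hotfix}: release is not in the set → false
  coverage delta > 46.4%: 87.5 > 46.4 is true
  lines changed ≥ 15471: 23612 ≥ 15471 is true
  PR age between 91 hours and 365 hours: 46 in [91, 365] is false
  CI tests passing: yes → true
  NOT lint checks passing: yes → false
  NOT has merge conflicts: yes → false
Combine:
[1.1.1.2] false OR false = false
[1.1.1] false OR false = false
[1.1] NOT false = true
[1.2.2] true OR false = true
[1.2] false OR true = true
[1.3.3.1] true OR true = true
[1.3.3] NOT true = false
[1.3] true OR false OR false = true
[1.4] false → true (antecedent false ⇒ implication holds) = true
[1] true AND true AND true AND true = true
[2] exactly-one(true, false, false) = true
[root] true AND true = true
Overall: true → merged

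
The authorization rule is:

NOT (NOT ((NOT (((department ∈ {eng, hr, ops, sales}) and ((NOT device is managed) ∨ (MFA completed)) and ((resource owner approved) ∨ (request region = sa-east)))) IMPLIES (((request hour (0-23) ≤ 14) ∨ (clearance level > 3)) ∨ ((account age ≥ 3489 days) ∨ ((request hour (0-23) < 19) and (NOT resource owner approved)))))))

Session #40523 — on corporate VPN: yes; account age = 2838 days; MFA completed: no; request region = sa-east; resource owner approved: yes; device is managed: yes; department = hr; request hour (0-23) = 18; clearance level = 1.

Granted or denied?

Denied

Atomic conditions:
  department ∈ {eng, hr, ops, sales}: hr is in the set → true
  NOT device is managed: yes → false
  MFA completed: no → false
  resource owner approved: yes → true
  request region = sa-east: sa-east == sa-east is true
  request hour (0-23) ≤ 14: 18 ≤ 14 is false
  clearance level > 3: 1 > 3 is false
  account age ≥ 3489 days: 2838 ≥ 3489 is false
  request hour (0-23) < 19: 18 < 19 is true
  NOT resource owner approved: yes → false
Combine:
[1.1.1.1.2] false OR false = false
[1.1.1.1.3] true OR true = true
[1.1.1.1] true AND false AND true = false
[1.1.1] NOT false = true
[1.1.2.1] false OR false = false
[1.1.2.2.2] true AND false = false
[1.1.2.2] false OR false = false
[1.1.2] false OR false = false
[1.1] true → false = false
[1] NOT false = true
[root] NOT true = false
Overall: false → denied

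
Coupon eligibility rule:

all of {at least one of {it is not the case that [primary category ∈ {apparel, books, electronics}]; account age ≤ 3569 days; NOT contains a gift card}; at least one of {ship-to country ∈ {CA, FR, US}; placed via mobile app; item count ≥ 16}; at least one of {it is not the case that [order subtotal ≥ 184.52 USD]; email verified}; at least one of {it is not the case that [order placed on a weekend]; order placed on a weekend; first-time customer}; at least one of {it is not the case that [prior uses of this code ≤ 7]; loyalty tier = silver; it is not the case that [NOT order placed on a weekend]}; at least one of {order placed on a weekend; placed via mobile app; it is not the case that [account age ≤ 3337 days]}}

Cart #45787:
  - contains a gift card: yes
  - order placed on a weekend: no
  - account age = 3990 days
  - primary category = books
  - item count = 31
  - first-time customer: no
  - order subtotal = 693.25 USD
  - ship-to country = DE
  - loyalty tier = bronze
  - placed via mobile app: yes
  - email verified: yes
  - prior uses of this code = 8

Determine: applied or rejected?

Atomic conditions:
  primary category ∈ {apparel, books, electronics}: books is in the set → true
  account age ≤ 3569 days: 3990 ≤ 3569 is false
  NOT contains a gift card: yes → false
  ship-to country ∈ {CA, FR, US}: DE is not in the set → false
  placed via mobile app: yes → true
  item count ≥ 16: 31 ≥ 16 is true
  order subtotal ≥ 184.52 USD: 693.25 ≥ 184.52 is true
  email verified: yes → true
  order placed on a weekend: no → false
  first-time customer: no → false
  prior uses of this code ≤ 7: 8 ≤ 7 is false
  loyalty tier = silver: bronze == silver is false
  NOT order placed on a weekend: no → true
  account age ≤ 3337 days: 3990 ≤ 3337 is false
Combine:
[1.1] NOT true = false
[1] false OR false OR false = false
[2] false OR true OR true = true
[3.1] NOT true = false
[3] false OR true = true
[4.1] NOT false = true
[4] true OR false OR false = true
[5.1] NOT false = true
[5.3] NOT true = false
[5] true OR false OR false = true
[6.3] NOT false = true
[6] false OR true OR true = true
[root] false AND true AND true AND true AND true AND true = false
Overall: false → rejected

Rejected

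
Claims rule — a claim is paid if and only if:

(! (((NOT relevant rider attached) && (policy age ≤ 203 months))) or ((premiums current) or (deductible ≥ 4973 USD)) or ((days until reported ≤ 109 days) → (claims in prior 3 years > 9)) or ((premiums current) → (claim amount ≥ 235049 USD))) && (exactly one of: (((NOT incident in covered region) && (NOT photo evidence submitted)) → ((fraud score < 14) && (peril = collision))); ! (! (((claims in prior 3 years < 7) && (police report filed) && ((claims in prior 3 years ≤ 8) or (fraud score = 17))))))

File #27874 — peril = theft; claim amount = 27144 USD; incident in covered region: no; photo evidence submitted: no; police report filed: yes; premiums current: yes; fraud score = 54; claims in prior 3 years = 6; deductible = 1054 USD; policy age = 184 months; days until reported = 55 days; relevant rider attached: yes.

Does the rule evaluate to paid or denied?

Paid

Atomic conditions:
  NOT relevant rider attached: yes → false
  policy age ≤ 203 months: 184 ≤ 203 is true
  premiums current: yes → true
  deductible ≥ 4973 USD: 1054 ≥ 4973 is false
  days until reported ≤ 109 days: 55 ≤ 109 is true
  claims in prior 3 years > 9: 6 > 9 is false
  claim amount ≥ 235049 USD: 27144 ≥ 235049 is false
  NOT incident in covered region: no → true
  NOT photo evidence submitted: no → true
  fraud score < 14: 54 < 14 is false
  peril = collision: theft == collision is false
  claims in prior 3 years < 7: 6 < 7 is true
  police report filed: yes → true
  claims in prior 3 years ≤ 8: 6 ≤ 8 is true
  fraud score = 17: 54 == 17 is false
Combine:
[1.1.1] false AND true = false
[1.1] NOT false = true
[1.2] true OR false = true
[1.3] true → false = false
[1.4] true → false = false
[1] true OR true OR false OR false = true
[2.1.1] true AND true = true
[2.1.2] false AND false = false
[2.1] true → false = false
[2.2.1.1.3] true OR false = true
[2.2.1.1] true AND true AND true = true
[2.2.1] NOT true = false
[2.2] NOT false = true
[2] exactly-one(false, true) = true
[root] true AND true = true
Overall: true → paid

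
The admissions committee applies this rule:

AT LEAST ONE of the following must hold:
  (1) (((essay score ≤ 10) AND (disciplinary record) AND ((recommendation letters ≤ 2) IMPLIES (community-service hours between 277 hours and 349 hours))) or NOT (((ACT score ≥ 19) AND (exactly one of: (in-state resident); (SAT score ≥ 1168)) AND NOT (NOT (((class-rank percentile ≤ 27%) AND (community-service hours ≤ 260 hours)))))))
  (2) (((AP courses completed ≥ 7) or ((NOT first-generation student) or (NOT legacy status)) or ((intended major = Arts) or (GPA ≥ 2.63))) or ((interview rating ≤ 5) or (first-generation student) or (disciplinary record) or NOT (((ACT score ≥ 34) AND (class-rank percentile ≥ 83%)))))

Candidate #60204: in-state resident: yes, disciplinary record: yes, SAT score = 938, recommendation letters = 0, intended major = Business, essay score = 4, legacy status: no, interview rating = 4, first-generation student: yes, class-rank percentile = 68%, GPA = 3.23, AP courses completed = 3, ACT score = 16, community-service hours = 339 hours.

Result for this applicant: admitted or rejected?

Admitted

Atomic conditions:
  essay score ≤ 10: 4 ≤ 10 is true
  disciplinary record: yes → true
  recommendation letters ≤ 2: 0 ≤ 2 is true
  community-service hours between 277 hours and 349 hours: 339 in [277, 349] is true
  ACT score ≥ 19: 16 ≥ 19 is false
  in-state resident: yes → true
  SAT score ≥ 1168: 938 ≥ 1168 is false
  class-rank percentile ≤ 27%: 68 ≤ 27 is false
  community-service hours ≤ 260 hours: 339 ≤ 260 is false
  AP courses completed ≥ 7: 3 ≥ 7 is false
  NOT first-generation student: yes → false
  NOT legacy status: no → true
  intended major = Arts: Business == Arts is false
  GPA ≥ 2.63: 3.23 ≥ 2.63 is true
  interview rating ≤ 5: 4 ≤ 5 is true
  first-generation student: yes → true
  ACT score ≥ 34: 16 ≥ 34 is false
  class-rank percentile ≥ 83%: 68 ≥ 83 is false
Combine:
[1.1.3] true → true = true
[1.1] true AND true AND true = true
[1.2.1.2] exactly-one(true, false) = true
[1.2.1.3.1.1] false AND false = false
[1.2.1.3.1] NOT false = true
[1.2.1.3] NOT true = false
[1.2.1] false AND true AND false = false
[1.2] NOT false = true
[1] true OR true = true
[2.1.2] false OR true = true
[2.1.3] false OR true = true
[2.1] false OR true OR true = true
[2.2.4.1] false AND false = false
[2.2.4] NOT false = true
[2.2] true OR true OR true OR true = true
[2] true OR true = true
[root] true OR true = true
Overall: true → admitted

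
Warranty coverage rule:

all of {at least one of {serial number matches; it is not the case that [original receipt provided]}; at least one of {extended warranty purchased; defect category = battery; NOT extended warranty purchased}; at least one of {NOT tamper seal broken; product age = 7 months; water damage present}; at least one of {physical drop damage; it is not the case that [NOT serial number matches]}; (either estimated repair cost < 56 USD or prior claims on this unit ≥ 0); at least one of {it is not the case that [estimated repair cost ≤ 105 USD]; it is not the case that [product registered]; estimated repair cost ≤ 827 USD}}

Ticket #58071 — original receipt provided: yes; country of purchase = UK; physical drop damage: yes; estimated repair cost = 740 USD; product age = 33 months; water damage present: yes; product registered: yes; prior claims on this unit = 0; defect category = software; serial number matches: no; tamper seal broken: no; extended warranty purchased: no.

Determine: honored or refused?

Refused

Atomic conditions:
  serial number matches: no → false
  original receipt provided: yes → true
  extended warranty purchased: no → false
  defect category = battery: software == battery is false
  NOT extended warranty purchased: no → true
  NOT tamper seal broken: no → true
  product age = 7 months: 33 == 7 is false
  water damage present: yes → true
  physical drop damage: yes → true
  NOT serial number matches: no → true
  estimated repair cost < 56 USD: 740 < 56 is false
  prior claims on this unit ≥ 0: 0 ≥ 0 is true
  estimated repair cost ≤ 105 USD: 740 ≤ 105 is false
  product registered: yes → true
  estimated repair cost ≤ 827 USD: 740 ≤ 827 is true
Combine:
[1.2] NOT true = false
[1] false OR false = false
[2] false OR false OR true = true
[3] true OR false OR true = true
[4.2] NOT true = false
[4] true OR false = true
[5] false OR true = true
[6.1] NOT false = true
[6.2] NOT true = false
[6] true OR false OR true = true
[root] false AND true AND true AND true AND true AND true = false
Overall: false → refused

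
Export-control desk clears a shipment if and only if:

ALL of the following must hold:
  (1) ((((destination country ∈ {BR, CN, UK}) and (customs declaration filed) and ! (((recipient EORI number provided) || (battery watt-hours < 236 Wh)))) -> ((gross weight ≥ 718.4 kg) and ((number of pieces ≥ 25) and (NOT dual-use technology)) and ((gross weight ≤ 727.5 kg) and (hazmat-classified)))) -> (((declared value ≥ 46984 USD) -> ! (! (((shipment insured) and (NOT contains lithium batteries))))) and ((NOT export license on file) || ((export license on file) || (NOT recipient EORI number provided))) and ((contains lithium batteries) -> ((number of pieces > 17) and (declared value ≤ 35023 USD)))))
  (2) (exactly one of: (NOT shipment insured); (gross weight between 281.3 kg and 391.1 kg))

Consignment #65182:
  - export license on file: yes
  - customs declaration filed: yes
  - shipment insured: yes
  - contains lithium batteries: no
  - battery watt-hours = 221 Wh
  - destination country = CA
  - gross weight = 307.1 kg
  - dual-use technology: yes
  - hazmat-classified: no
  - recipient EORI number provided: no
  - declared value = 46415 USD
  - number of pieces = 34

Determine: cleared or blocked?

Atomic conditions:
  destination country ∈ {BR, CN, UK}: CA is not in the set → false
  customs declaration filed: yes → true
  recipient EORI number provided: no → false
  battery watt-hours < 236 Wh: 221 < 236 is true
  gross weight ≥ 718.4 kg: 307.1 ≥ 718.4 is false
  number of pieces ≥ 25: 34 ≥ 25 is true
  NOT dual-use technology: yes → false
  gross weight ≤ 727.5 kg: 307.1 ≤ 727.5 is true
  hazmat-classified: no → false
  declared value ≥ 46984 USD: 46415 ≥ 46984 is false
  shipment insured: yes → true
  NOT contains lithium batteries: no → true
  NOT export license on file: yes → false
  export license on file: yes → true
  NOT recipient EORI number provided: no → true
  contains lithium batteries: no → false
  number of pieces > 17: 34 > 17 is true
  declared value ≤ 35023 USD: 46415 ≤ 35023 is false
  NOT shipment insured: yes → false
  gross weight between 281.3 kg and 391.1 kg: 307.1 in [281.3, 391.1] is true
Combine:
[1.1.1.3.1] false OR true = true
[1.1.1.3] NOT true = false
[1.1.1] false AND true AND false = false
[1.1.2.2] true AND false = false
[1.1.2.3] true AND false = false
[1.1.2] false AND false AND false = false
[1.1] false → false (antecedent false ⇒ implication holds) = true
[1.2.1.2.1.1] true AND true = true
[1.2.1.2.1] NOT true = false
[1.2.1.2] NOT false = true
[1.2.1] false → true (antecedent false ⇒ implication holds) = true
[1.2.2.2] true OR true = true
[1.2.2] false OR true = true
[1.2.3.2] true AND false = false
[1.2.3] false → false (antecedent false ⇒ implication holds) = true
[1.2] true AND true AND true = true
[1] true → true = true
[2] exactly-one(false, true) = true
[root] true AND true = true
Overall: true → cleared

Cleared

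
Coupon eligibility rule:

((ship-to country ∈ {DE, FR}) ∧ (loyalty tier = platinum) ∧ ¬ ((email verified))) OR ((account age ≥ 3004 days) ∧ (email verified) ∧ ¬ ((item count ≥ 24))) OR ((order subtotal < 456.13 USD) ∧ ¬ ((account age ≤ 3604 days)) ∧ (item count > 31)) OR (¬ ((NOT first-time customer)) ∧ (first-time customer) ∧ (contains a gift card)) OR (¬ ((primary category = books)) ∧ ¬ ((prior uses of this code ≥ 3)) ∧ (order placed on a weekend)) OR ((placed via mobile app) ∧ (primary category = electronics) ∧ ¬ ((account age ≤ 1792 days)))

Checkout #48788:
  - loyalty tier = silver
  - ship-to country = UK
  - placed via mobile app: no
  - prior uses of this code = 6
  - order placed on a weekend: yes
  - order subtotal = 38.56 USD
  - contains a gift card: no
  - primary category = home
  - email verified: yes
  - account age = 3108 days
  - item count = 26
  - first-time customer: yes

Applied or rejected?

Rejected

Atomic conditions:
  ship-to country ∈ {DE, FR}: UK is not in the set → false
  loyalty tier = platinum: silver == platinum is false
  email verified: yes → true
  account age ≥ 3004 days: 3108 ≥ 3004 is true
  item count ≥ 24: 26 ≥ 24 is true
  order subtotal < 456.13 USD: 38.56 < 456.13 is true
  account age ≤ 3604 days: 3108 ≤ 3604 is true
  item count > 31: 26 > 31 is false
  NOT first-time customer: yes → false
  first-time customer: yes → true
  contains a gift card: no → false
  primary category = books: home == books is false
  prior uses of this code ≥ 3: 6 ≥ 3 is true
  order placed on a weekend: yes → true
  placed via mobile app: no → false
  primary category = electronics: home == electronics is false
  account age ≤ 1792 days: 3108 ≤ 1792 is false
Combine:
[1.3] NOT true = false
[1] false AND false AND false = false
[2.3] NOT true = false
[2] true AND true AND false = false
[3.2] NOT true = false
[3] true AND false AND false = false
[4.1] NOT false = true
[4] true AND true AND false = false
[5.1] NOT false = true
[5.2] NOT true = false
[5] true AND false AND true = false
[6.3] NOT false = true
[6] false AND false AND true = false
[root] false OR false OR false OR false OR false OR false = false
Overall: false → rejected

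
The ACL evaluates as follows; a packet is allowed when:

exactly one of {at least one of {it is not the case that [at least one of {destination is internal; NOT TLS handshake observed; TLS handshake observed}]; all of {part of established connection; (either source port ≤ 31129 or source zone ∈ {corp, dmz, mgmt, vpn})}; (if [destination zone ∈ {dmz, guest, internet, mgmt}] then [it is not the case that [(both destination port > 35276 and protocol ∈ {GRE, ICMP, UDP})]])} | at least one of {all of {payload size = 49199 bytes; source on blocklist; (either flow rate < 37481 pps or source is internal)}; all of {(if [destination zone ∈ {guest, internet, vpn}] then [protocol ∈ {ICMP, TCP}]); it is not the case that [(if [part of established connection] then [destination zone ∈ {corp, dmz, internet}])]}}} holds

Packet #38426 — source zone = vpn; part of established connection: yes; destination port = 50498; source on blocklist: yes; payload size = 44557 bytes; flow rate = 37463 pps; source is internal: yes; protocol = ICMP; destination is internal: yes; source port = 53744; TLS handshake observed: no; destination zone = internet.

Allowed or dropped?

Atomic conditions:
  destination is internal: yes → true
  NOT TLS handshake observed: no → true
  TLS handshake observed: no → false
  part of established connection: yes → true
  source port ≤ 31129: 53744 ≤ 31129 is false
  source zone ∈ {corp, dmz, mgmt, vpn}: vpn is in the set → true
  destination zone ∈ {dmz, guest, internet, mgmt}: internet is in the set → true
  destination port > 35276: 50498 > 35276 is true
  protocol ∈ {GRE, ICMP, UDP}: ICMP is in the set → true
  payload size = 49199 bytes: 44557 == 49199 is false
  source on blocklist: yes → true
  flow rate < 37481 pps: 37463 < 37481 is true
  source is internal: yes → true
  destination zone ∈ {guest, internet, vpn}: internet is in the set → true
  protocol ∈ {ICMP, TCP}: ICMP is in the set → true
  destination zone ∈ {corp, dmz, internet}: internet is in the set → true
Combine:
[1.1.1] true OR true OR false = true
[1.1] NOT true = false
[1.2.2] false OR true = true
[1.2] true AND true = true
[1.3.2.1] true AND true = true
[1.3.2] NOT true = false
[1.3] true → false = false
[1] false OR true OR false = true
[2.1.3] true OR true = true
[2.1] false AND true AND true = false
[2.2.1] true → true = true
[2.2.2.1] true → true = true
[2.2.2] NOT true = false
[2.2] true AND false = false
[2] false OR false = false
[root] exactly-one(true, false) = true
Overall: true → allowed

Allowed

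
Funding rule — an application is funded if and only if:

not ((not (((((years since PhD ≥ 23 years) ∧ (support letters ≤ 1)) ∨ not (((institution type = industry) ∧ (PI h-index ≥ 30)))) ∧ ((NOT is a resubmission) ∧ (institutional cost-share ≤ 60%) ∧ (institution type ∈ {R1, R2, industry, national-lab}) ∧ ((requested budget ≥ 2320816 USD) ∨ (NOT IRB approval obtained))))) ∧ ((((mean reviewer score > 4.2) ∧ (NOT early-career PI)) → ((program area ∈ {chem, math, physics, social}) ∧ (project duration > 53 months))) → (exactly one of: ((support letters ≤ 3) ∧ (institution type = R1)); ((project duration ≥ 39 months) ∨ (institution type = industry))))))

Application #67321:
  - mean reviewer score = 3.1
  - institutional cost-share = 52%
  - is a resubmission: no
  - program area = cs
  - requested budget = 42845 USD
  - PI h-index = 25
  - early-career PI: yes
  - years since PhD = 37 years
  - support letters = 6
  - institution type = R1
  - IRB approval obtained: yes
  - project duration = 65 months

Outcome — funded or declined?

Declined

Atomic conditions:
  years since PhD ≥ 23 years: 37 ≥ 23 is true
  support letters ≤ 1: 6 ≤ 1 is false
  institution type = industry: R1 == industry is false
  PI h-index ≥ 30: 25 ≥ 30 is false
  NOT is a resubmission: no → true
  institutional cost-share ≤ 60%: 52 ≤ 60 is true
  institution type ∈ {R1, R2, industry, national-lab}: R1 is in the set → true
  requested budget ≥ 2320816 USD: 42845 ≥ 2320816 is false
  NOT IRB approval obtained: yes → false
  mean reviewer score > 4.2: 3.1 > 4.2 is false
  NOT early-career PI: yes → false
  program area ∈ {chem, math, physics, social}: cs is not in the set → false
  project duration > 53 months: 65 > 53 is true
  support letters ≤ 3: 6 ≤ 3 is false
  institution type = R1: R1 == R1 is true
  project duration ≥ 39 months: 65 ≥ 39 is true
Combine:
[1.1.1.1.1] true AND false = false
[1.1.1.1.2.1] false AND false = false
[1.1.1.1.2] NOT false = true
[1.1.1.1] false OR true = true
[1.1.1.2.4] false OR false = false
[1.1.1.2] true AND true AND true AND false = false
[1.1.1] true AND false = false
[1.1] NOT false = true
[1.2.1.1] false AND false = false
[1.2.1.2] false AND true = false
[1.2.1] false → false (antecedent false ⇒ implication holds) = true
[1.2.2.1] false AND true = false
[1.2.2.2] true OR false = true
[1.2.2] exactly-one(false, true) = true
[1.2] true → true = true
[1] true AND true = true
[root] NOT true = false
Overall: false → declined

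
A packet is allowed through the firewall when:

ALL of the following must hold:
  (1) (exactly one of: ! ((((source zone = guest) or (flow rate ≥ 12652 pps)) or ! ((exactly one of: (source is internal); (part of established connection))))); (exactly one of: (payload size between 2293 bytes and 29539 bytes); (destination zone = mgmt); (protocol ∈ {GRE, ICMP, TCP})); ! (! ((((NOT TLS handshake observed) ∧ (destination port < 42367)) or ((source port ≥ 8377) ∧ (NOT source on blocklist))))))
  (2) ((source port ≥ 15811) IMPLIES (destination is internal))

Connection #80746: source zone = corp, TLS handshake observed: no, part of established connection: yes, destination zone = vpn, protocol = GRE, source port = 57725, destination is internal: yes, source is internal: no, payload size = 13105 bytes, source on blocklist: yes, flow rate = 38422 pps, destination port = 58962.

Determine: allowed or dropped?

Atomic conditions:
  source zone = guest: corp == guest is false
  flow rate ≥ 12652 pps: 38422 ≥ 12652 is true
  source is internal: no → false
  part of established connection: yes → true
  payload size between 2293 bytes and 29539 bytes: 13105 in [2293, 29539] is true
  destination zone = mgmt: vpn == mgmt is false
  protocol ∈ {GRE, ICMP, TCP}: GRE is in the set → true
  NOT TLS handshake observed: no → true
  destination port < 42367: 58962 < 42367 is false
  source port ≥ 8377: 57725 ≥ 8377 is true
  NOT source on blocklist: yes → false
  source port ≥ 15811: 57725 ≥ 15811 is true
  destination is internal: yes → true
Combine:
[1.1.1.1] false OR true = true
[1.1.1.2.1] exactly-one(false, true) = true
[1.1.1.2] NOT true = false
[1.1.1] true OR false = true
[1.1] NOT true = false
[1.2] exactly-one(true, false, true) = false
[1.3.1.1.1] true AND false = false
[1.3.1.1.2] true AND false = false
[1.3.1.1] false OR false = false
[1.3.1] NOT false = true
[1.3] NOT true = false
[1] exactly-one(false, false, false) = false
[2] true → true = true
[root] false AND true = false
Overall: false → dropped

Dropped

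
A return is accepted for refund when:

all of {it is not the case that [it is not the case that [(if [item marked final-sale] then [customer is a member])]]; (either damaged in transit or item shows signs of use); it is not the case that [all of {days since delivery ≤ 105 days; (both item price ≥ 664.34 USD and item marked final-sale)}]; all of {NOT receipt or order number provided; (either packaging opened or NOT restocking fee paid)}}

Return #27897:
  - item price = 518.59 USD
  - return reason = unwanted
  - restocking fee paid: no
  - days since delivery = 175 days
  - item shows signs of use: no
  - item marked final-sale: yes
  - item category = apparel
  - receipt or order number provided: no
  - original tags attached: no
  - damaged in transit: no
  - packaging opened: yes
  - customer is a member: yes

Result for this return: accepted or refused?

Refused

Atomic conditions:
  item marked final-sale: yes → true
  customer is a member: yes → true
  damaged in transit: no → false
  item shows signs of use: no → false
  days since delivery ≤ 105 days: 175 ≤ 105 is false
  item price ≥ 664.34 USD: 518.59 ≥ 664.34 is false
  NOT receipt or order number provided: no → true
  packaging opened: yes → true
  NOT restocking fee paid: no → true
Combine:
[1.1.1] true → true = true
[1.1] NOT true = false
[1] NOT false = true
[2] false OR false = false
[3.1.2] false AND true = false
[3.1] false AND false = false
[3] NOT false = true
[4.2] true OR true = true
[4] true AND true = true
[root] true AND false AND true AND true = false
Overall: false → refused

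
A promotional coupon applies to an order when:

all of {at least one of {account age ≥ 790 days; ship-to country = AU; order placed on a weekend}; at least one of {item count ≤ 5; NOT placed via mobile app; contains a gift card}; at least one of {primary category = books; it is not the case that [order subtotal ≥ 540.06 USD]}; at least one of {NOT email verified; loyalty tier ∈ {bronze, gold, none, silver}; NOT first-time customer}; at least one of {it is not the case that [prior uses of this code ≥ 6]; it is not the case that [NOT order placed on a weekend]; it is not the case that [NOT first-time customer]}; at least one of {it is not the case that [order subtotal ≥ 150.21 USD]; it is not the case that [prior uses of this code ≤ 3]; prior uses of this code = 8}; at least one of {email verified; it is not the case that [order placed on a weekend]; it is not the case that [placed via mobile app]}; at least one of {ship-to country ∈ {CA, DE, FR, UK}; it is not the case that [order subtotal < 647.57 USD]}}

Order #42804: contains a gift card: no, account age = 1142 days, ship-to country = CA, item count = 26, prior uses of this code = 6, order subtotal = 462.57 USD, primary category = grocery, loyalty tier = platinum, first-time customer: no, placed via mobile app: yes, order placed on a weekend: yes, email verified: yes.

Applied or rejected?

Atomic conditions:
  account age ≥ 790 days: 1142 ≥ 790 is true
  ship-to country = AU: CA == AU is false
  order placed on a weekend: yes → true
  item count ≤ 5: 26 ≤ 5 is false
  NOT placed via mobile app: yes → false
  contains a gift card: no → false
  primary category = books: grocery == books is false
  order subtotal ≥ 540.06 USD: 462.57 ≥ 540.06 is false
  NOT email verified: yes → false
  loyalty tier ∈ {bronze, gold, none, silver}: platinum is not in the set → false
  NOT first-time customer: no → true
  prior uses of this code ≥ 6: 6 ≥ 6 is true
  NOT order placed on a weekend: yes → false
  order subtotal ≥ 150.21 USD: 462.57 ≥ 150.21 is true
  prior uses of this code ≤ 3: 6 ≤ 3 is false
  prior uses of this code = 8: 6 == 8 is false
  email verified: yes → true
  placed via mobile app: yes → true
  ship-to country ∈ {CA, DE, FR, UK}: CA is in the set → true
  order subtotal < 647.57 USD: 462.57 < 647.57 is true
Combine:
[1] true OR false OR true = true
[2] false OR false OR false = false
[3.2] NOT false = true
[3] false OR true = true
[4] false OR false OR true = true
[5.1] NOT true = false
[5.2] NOT false = true
[5.3] NOT true = false
[5] false OR true OR false = true
[6.1] NOT true = false
[6.2] NOT false = true
[6] false OR true OR false = true
[7.2] NOT true = false
[7.3] NOT true = false
[7] true OR false OR false = true
[8.2] NOT true = false
[8] true OR false = true
[root] true AND false AND true AND true AND true AND true AND true AND true = false
Overall: false → rejected

Rejected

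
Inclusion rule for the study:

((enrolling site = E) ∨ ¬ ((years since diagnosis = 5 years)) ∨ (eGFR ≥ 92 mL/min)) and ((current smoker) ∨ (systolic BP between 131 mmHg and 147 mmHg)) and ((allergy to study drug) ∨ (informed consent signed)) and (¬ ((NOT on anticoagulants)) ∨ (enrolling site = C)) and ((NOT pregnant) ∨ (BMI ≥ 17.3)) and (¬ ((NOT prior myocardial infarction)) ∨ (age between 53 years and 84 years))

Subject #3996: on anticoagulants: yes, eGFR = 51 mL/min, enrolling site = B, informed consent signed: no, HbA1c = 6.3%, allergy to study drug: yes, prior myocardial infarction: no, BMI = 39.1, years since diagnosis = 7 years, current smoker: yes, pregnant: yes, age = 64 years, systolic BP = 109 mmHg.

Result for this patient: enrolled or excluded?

Enrolled

Atomic conditions:
  enrolling site = E: B == E is false
  years since diagnosis = 5 years: 7 == 5 is false
  eGFR ≥ 92 mL/min: 51 ≥ 92 is false
  current smoker: yes → true
  systolic BP between 131 mmHg and 147 mmHg: 109 in [131, 147] is false
  allergy to study drug: yes → true
  informed consent signed: no → false
  NOT on anticoagulants: yes → false
  enrolling site = C: B == C is false
  NOT pregnant: yes → false
  BMI ≥ 17.3: 39.1 ≥ 17.3 is true
  NOT prior myocardial infarction: no → true
  age between 53 years and 84 years: 64 in [53, 84] is true
Combine:
[1.2] NOT false = true
[1] false OR true OR false = true
[2] true OR false = true
[3] true OR false = true
[4.1] NOT false = true
[4] true OR false = true
[5] false OR true = true
[6.1] NOT true = false
[6] false OR true = true
[root] true AND true AND true AND true AND true AND true = true
Overall: true → enrolled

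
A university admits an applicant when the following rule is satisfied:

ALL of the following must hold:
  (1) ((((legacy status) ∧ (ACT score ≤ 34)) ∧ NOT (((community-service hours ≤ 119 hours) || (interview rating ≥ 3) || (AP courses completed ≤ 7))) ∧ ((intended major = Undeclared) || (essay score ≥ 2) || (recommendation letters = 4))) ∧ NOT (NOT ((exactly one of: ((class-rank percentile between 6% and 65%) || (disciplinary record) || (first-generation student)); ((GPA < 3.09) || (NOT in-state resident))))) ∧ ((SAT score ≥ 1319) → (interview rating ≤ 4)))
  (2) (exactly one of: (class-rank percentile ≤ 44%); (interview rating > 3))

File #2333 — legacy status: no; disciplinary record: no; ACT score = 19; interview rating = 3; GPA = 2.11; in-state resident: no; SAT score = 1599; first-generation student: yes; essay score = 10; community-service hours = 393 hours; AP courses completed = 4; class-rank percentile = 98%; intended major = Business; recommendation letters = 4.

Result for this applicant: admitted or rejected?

Atomic conditions:
  legacy status: no → false
  ACT score ≤ 34: 19 ≤ 34 is true
  community-service hours ≤ 119 hours: 393 ≤ 119 is false
  interview rating ≥ 3: 3 ≥ 3 is true
  AP courses completed ≤ 7: 4 ≤ 7 is true
  intended major = Undeclared: Business == Undeclared is false
  essay score ≥ 2: 10 ≥ 2 is true
  recommendation letters = 4: 4 == 4 is true
  class-rank percentile between 6% and 65%: 98 in [6, 65] is false
  disciplinary record: no → false
  first-generation student: yes → true
  GPA < 3.09: 2.11 < 3.09 is true
  NOT in-state resident: no → true
  SAT score ≥ 1319: 1599 ≥ 1319 is true
  interview rating ≤ 4: 3 ≤ 4 is true
  class-rank percentile ≤ 44%: 98 ≤ 44 is false
  interview rating > 3: 3 > 3 is false
Combine:
[1.1.1] false AND true = false
[1.1.2.1] false OR true OR true = true
[1.1.2] NOT true = false
[1.1.3] false OR true OR true = true
[1.1] false AND false AND true = false
[1.2.1.1.1] false OR false OR true = true
[1.2.1.1.2] true OR true = true
[1.2.1.1] exactly-one(true, true) = false
[1.2.1] NOT false = true
[1.2] NOT true = false
[1.3] true → true = true
[1] false AND false AND true = false
[2] exactly-one(false, false) = false
[root] false AND false = false
Overall: false → rejected

Rejected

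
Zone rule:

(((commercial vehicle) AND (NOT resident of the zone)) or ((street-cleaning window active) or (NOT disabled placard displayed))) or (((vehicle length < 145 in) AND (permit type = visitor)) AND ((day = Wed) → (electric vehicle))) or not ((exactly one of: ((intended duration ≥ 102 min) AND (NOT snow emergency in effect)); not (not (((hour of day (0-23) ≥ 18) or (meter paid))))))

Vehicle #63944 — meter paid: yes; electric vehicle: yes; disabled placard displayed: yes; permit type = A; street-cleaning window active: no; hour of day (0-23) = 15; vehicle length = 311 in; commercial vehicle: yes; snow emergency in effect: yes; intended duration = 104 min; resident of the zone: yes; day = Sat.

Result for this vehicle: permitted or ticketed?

Atomic conditions:
  commercial vehicle: yes → true
  NOT resident of the zone: yes → false
  street-cleaning window active: no → false
  NOT disabled placard displayed: yes → false
  vehicle length < 145 in: 311 < 145 is false
  permit type = visitor: A == visitor is false
  day = Wed: Sat == Wed is false
  electric vehicle: yes → true
  intended duration ≥ 102 min: 104 ≥ 102 is true
  NOT snow emergency in effect: yes → false
  hour of day (0-23) ≥ 18: 15 ≥ 18 is false
  meter paid: yes → true
Combine:
[1.1] true AND false = false
[1.2] false OR false = false
[1] false OR false = false
[2.1] false AND false = false
[2.2] false → true (antecedent false ⇒ implication holds) = true
[2] false AND true = false
[3.1.1] true AND false = false
[3.1.2.1.1] false OR true = true
[3.1.2.1] NOT true = false
[3.1.2] NOT false = true
[3.1] exactly-one(false, true) = true
[3] NOT true = false
[root] false OR false OR false = false
Overall: false → ticketed

Ticketed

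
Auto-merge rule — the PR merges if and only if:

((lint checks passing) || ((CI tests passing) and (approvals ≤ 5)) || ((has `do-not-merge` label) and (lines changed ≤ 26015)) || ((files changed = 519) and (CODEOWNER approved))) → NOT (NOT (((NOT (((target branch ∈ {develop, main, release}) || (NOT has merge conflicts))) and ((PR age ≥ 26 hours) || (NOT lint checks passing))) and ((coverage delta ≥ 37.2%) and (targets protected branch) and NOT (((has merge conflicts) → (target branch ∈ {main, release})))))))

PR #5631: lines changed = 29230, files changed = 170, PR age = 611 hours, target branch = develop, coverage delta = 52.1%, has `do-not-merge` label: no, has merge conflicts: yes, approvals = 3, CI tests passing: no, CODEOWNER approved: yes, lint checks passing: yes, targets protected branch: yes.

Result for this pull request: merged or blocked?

Blocked

Atomic conditions:
  lint checks passing: yes → true
  CI tests passing: no → false
  approvals ≤ 5: 3 ≤ 5 is true
  has `do-not-merge` label: no → false
  lines changed ≤ 26015: 29230 ≤ 26015 is false
  files changed = 519: 170 == 519 is false
  CODEOWNER approved: yes → true
  target branch ∈ {develop, main, release}: develop is in the set → true
  NOT has merge conflicts: yes → false
  PR age ≥ 26 hours: 611 ≥ 26 is true
  NOT lint checks passing: yes → false
  coverage delta ≥ 37.2%: 52.1 ≥ 37.2 is true
  targets protected branch: yes → true
  has merge conflicts: yes → true
  target branch ∈ {main, release}: develop is not in the set → false
Combine:
[1.2] false AND true = false
[1.3] false AND false = false
[1.4] false AND true = false
[1] true OR false OR false OR false = true
[2.1.1.1.1.1] true OR false = true
[2.1.1.1.1] NOT true = false
[2.1.1.1.2] true OR false = true
[2.1.1.1] false AND true = false
[2.1.1.2.3.1] true → false = false
[2.1.1.2.3] NOT false = true
[2.1.1.2] true AND true AND true = true
[2.1.1] false AND true = false
[2.1] NOT false = true
[2] NOT true = false
[root] true → false = false
Overall: false → blocked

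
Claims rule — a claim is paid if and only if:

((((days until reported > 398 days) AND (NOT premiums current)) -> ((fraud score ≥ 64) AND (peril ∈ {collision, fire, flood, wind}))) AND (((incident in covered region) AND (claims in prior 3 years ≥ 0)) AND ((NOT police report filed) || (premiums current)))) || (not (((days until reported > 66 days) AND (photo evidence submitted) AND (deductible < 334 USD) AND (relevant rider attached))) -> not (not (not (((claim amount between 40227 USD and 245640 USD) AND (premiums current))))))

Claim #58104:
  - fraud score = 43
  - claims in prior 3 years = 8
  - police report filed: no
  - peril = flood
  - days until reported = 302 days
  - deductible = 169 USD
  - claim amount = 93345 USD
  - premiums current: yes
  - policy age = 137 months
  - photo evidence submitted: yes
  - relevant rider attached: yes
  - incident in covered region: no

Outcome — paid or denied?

Paid

Atomic conditions:
  days until reported > 398 days: 302 > 398 is false
  NOT premiums current: yes → false
  fraud score ≥ 64: 43 ≥ 64 is false
  peril ∈ {collision, fire, flood, wind}: flood is in the set → true
  incident in covered region: no → false
  claims in prior 3 years ≥ 0: 8 ≥ 0 is true
  NOT police report filed: no → true
  premiums current: yes → true
  days until reported > 66 days: 302 > 66 is true
  photo evidence submitted: yes → true
  deductible < 334 USD: 169 < 334 is true
  relevant rider attached: yes → true
  claim amount between 40227 USD and 245640 USD: 93345 in [40227, 245640] is true
Combine:
[1.1.1] false AND false = false
[1.1.2] false AND true = false
[1.1] false → false (antecedent false ⇒ implication holds) = true
[1.2.1] false AND true = false
[1.2.2] true OR true = true
[1.2] false AND true = false
[1] true AND false = false
[2.1.1] true AND true AND true AND true = true
[2.1] NOT true = false
[2.2.1.1.1] true AND true = true
[2.2.1.1] NOT true = false
[2.2.1] NOT false = true
[2.2] NOT true = false
[2] false → false (antecedent false ⇒ implication holds) = true
[root] false OR true = true
Overall: true → paid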